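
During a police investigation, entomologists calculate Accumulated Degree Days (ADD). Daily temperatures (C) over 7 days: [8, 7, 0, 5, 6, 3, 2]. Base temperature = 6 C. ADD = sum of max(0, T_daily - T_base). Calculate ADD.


Computing ADD day by day:
Day 1: max(0, 8 - 6) = 2
Day 2: max(0, 7 - 6) = 1
Day 3: max(0, 0 - 6) = 0
Day 4: max(0, 5 - 6) = 0
Day 5: max(0, 6 - 6) = 0
Day 6: max(0, 3 - 6) = 0
Day 7: max(0, 2 - 6) = 0
Total ADD = 3

3


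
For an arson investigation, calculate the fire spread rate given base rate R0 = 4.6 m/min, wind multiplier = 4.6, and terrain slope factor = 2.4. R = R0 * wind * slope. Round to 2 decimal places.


Fire spread rate calculation:
R = R0 * wind_factor * slope_factor
= 4.6 * 4.6 * 2.4
= 21.16 * 2.4
= 50.78 m/min

50.78


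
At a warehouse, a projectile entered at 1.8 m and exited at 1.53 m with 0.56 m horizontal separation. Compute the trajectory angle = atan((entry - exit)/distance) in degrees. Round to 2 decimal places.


Bullet trajectory angle:
Height difference = 1.8 - 1.53 = 0.27 m
angle = atan(0.27 / 0.56)
angle = atan(0.482143)
angle = 25.74 degrees

25.74


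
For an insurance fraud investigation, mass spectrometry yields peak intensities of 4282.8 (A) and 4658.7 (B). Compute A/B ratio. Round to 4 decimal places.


Spectral peak ratio:
Peak A = 4282.8 counts
Peak B = 4658.7 counts
Ratio = 4282.8 / 4658.7 = 0.9193

0.9193


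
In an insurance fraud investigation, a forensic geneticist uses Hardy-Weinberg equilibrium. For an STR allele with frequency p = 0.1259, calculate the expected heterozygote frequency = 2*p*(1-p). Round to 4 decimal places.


Hardy-Weinberg heterozygote frequency:
q = 1 - p = 1 - 0.1259 = 0.8741
2pq = 2 * 0.1259 * 0.8741 = 0.2201

0.2201


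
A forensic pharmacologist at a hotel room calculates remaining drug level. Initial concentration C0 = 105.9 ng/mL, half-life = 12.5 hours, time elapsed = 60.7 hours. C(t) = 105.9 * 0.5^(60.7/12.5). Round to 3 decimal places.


Drug concentration decay:
Number of half-lives = t / t_half = 60.7 / 12.5 = 4.856
Decay factor = 0.5^4.856 = 0.03453014
C(t) = 105.9 * 0.03453014 = 3.657 ng/mL

3.657


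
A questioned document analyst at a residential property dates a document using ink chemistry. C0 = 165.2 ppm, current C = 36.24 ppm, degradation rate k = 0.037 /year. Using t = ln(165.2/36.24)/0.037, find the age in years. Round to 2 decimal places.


Document age estimation:
C0/C = 165.2 / 36.24 = 4.558499
ln(C0/C) = 1.516993
t = 1.516993 / 0.037 = 41.00 years

41.00


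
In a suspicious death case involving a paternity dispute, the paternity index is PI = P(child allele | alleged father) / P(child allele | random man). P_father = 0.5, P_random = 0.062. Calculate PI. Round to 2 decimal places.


Paternity Index calculation:
PI = P(allele|father) / P(allele|random)
PI = 0.5 / 0.062
PI = 8.06

8.06


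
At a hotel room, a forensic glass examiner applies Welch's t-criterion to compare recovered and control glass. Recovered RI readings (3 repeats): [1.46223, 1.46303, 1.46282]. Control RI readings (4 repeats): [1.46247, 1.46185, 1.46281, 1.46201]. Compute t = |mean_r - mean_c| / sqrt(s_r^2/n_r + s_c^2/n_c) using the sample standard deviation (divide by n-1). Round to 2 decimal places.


Welch's t-criterion for glass RI comparison:
Recovered mean = sum / n_r = 4.38808 / 3 = 1.4626933
Control mean = sum / n_c = 5.84914 / 4 = 1.462285
Recovered sample variance s_r^2 = 1.72033e-07
Control sample variance s_c^2 = 1.91567e-07
Welch SE (unpooled) = sqrt(s_r^2/n_r + s_c^2/n_c) = sqrt(5.73444e-08 + 4.78917e-08) = sqrt(1.05236e-07) = 0.000324401
|mean_r - mean_c| = 0.000408333
t = 0.000408333 / 0.000324401 = 1.26

1.26


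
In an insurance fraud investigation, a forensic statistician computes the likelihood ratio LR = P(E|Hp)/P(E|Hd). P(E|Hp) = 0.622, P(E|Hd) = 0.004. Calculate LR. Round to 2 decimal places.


Likelihood ratio calculation:
LR = P(E|Hp) / P(E|Hd)
LR = 0.622 / 0.004
LR = 155.50

155.50


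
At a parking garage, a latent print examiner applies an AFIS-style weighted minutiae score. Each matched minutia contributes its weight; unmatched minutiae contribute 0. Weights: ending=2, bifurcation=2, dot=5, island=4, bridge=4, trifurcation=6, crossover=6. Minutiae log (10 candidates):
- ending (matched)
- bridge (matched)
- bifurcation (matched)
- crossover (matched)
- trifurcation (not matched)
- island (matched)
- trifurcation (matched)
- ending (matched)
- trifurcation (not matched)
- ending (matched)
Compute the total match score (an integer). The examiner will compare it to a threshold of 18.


Weighted minutiae match score:
  ending: matched, +2 (running total 2)
  bridge: matched, +4 (running total 6)
  bifurcation: matched, +2 (running total 8)
  crossover: matched, +6 (running total 14)
  trifurcation: not matched, +0
  island: matched, +4 (running total 18)
  trifurcation: matched, +6 (running total 24)
  ending: matched, +2 (running total 26)
  trifurcation: not matched, +0
  ending: matched, +2 (running total 28)
Total score = 28
Threshold = 18; verdict = identification

28


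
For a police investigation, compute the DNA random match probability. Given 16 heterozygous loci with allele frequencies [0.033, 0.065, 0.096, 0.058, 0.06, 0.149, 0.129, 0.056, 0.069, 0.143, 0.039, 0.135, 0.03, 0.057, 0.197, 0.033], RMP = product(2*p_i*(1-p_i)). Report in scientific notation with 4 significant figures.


Computing RMP for 16 loci:
Locus 1: 2 * 0.033 * 0.967 = 0.063822
Locus 2: 2 * 0.065 * 0.935 = 0.12155
Locus 3: 2 * 0.096 * 0.904 = 0.173568
Locus 4: 2 * 0.058 * 0.942 = 0.109272
Locus 5: 2 * 0.06 * 0.94 = 0.1128
Locus 6: 2 * 0.149 * 0.851 = 0.253598
Locus 7: 2 * 0.129 * 0.871 = 0.224718
Locus 8: 2 * 0.056 * 0.944 = 0.105728
Locus 9: 2 * 0.069 * 0.931 = 0.128478
Locus 10: 2 * 0.143 * 0.857 = 0.245102
Locus 11: 2 * 0.039 * 0.961 = 0.074958
Locus 12: 2 * 0.135 * 0.865 = 0.23355
Locus 13: 2 * 0.03 * 0.97 = 0.0582
Locus 14: 2 * 0.057 * 0.943 = 0.107502
Locus 15: 2 * 0.197 * 0.803 = 0.316382
Locus 16: 2 * 0.033 * 0.967 = 0.063822
RMP = 6.964e-15

6.964e-15


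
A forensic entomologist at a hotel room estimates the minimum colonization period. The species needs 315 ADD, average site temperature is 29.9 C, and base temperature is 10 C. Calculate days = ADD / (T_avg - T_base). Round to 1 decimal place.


Insect development time:
Effective temperature = avg_temp - T_base = 29.9 - 10 = 19.9 C
Days = ADD / effective_temp = 315 / 19.9 = 15.8 days

15.8


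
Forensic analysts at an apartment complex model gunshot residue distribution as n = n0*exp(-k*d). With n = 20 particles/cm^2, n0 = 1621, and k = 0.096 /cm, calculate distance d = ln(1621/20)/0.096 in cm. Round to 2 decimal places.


GSR distance calculation:
n0/n = 1621 / 20 = 81.05
ln(n0/n) = 4.395066
d = 4.395066 / 0.096 = 45.78 cm

45.78


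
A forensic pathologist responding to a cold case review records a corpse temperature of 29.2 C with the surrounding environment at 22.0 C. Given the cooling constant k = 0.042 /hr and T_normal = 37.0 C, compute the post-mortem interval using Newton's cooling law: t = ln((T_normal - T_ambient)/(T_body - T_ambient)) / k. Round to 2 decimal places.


Using Newton's law of cooling:
t = ln((T_normal - T_ambient) / (T_body - T_ambient)) / k
T_normal - T_ambient = 15.0
T_body - T_ambient = 7.2
Ratio = 2.083333
ln(ratio) = 0.733969
t = 0.733969 / 0.042 = 17.48 hours

17.48


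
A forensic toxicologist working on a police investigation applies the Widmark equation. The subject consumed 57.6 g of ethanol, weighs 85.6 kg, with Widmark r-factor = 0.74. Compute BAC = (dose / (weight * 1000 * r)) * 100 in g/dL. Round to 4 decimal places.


Applying the Widmark formula:
BAC = (dose_g / (body_wt * 1000 * r)) * 100
Denominator = 85.6 * 1000 * 0.74 = 63344
BAC = (57.6 / 63344) * 100
BAC = 0.0909 g/dL

0.0909


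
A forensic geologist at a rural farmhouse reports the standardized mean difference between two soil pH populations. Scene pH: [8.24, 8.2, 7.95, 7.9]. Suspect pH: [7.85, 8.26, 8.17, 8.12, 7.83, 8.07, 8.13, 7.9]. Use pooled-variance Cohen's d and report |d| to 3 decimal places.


Pooled-variance Cohen's d for soil pH comparison:
Scene mean = 32.29 / 4 = 8.0725
Suspect mean = 64.33 / 8 = 8.04125
Scene sample variance s_s^2 = 0.029692
Suspect sample variance s_c^2 = 0.025784
Pooled variance = ((n_s-1)*s_s^2 + (n_c-1)*s_c^2) / (n_s + n_c - 2) = 0.026956
Pooled SD = sqrt(0.026956) = 0.164183
Mean difference = 0.03125
|d| = |0.03125| / 0.164183 = 0.190

0.190


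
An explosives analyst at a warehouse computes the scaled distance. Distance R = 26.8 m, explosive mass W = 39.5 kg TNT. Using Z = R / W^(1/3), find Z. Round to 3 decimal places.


Scaled distance calculation:
W^(1/3) = 39.5^(1/3) = 3.405642
Z = R / W^(1/3) = 26.8 / 3.405642
Z = 7.869 m/kg^(1/3)

7.869


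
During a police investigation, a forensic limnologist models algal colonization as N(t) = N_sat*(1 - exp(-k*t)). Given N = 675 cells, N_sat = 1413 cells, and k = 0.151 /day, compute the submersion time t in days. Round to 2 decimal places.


PMSI from diatom colonization curve:
N / N_sat = 675 / 1413 = 0.477707
1 - N/N_sat = 0.522293
ln(1 - N/N_sat) = -0.649527
t = -ln(1 - N/N_sat) / k = -(-0.649527) / 0.151 = 4.30 days

4.30


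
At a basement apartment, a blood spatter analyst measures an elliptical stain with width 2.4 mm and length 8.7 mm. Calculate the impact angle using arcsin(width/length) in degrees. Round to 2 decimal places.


Blood spatter impact angle calculation:
width / length = 2.4 / 8.7 = 0.275862
angle = arcsin(0.275862)
angle = 16.01 degrees

16.01


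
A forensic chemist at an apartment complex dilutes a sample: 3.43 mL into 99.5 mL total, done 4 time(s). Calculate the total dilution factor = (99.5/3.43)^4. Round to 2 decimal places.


Dilution factor calculation:
Single dilution = V_total / V_sample = 99.5 / 3.43 ≈ 29.008746
Number of dilutions = 4
Total DF = (99.5 / 3.43)^4 (full precision, rounded at the end) = 708134.65

708134.65


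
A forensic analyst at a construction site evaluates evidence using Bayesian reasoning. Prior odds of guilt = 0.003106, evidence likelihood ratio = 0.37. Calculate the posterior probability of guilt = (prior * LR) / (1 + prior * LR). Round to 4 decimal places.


Bayesian evidence evaluation:
Posterior odds = prior_odds * LR = 0.003106 * 0.37 = 0.00114922
Posterior probability = posterior_odds / (1 + posterior_odds)
= 0.00114922 / (1 + 0.00114922)
= 0.00114922 / 1.00114922
= 0.0011

0.0011


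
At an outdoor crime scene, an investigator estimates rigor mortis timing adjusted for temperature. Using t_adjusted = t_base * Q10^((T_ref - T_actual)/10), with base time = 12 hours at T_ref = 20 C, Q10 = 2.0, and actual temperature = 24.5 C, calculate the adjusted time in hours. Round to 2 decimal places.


Rigor mortis time adjustment:
Exponent = (T_ref - T_actual) / 10 = (20 - 24.5) / 10 = -0.45
Q10 factor = 2.0^-0.45 = 0.73204
t_adjusted = 12 * 0.73204 = 8.78 hours

8.78


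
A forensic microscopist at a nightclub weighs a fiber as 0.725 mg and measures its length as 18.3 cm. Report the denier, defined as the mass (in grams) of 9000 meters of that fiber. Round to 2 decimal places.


Denier calculation:
Mass in grams = 0.725 mg / 1000 = 0.000725 g
Length in meters = 18.3 cm / 100 = 0.183 m
Linear density = mass / length = 0.000725 / 0.183 = 0.00396175 g/m
Denier = (g/m) * 9000 = 0.00396175 * 9000 = 35.66

35.66


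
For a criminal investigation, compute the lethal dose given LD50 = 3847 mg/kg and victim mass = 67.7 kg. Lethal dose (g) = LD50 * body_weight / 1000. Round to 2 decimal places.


Lethal dose calculation:
Lethal dose = LD50 * body_weight / 1000
= 3847 * 67.7 / 1000
= 260441.9 / 1000
= 260.44 g

260.44


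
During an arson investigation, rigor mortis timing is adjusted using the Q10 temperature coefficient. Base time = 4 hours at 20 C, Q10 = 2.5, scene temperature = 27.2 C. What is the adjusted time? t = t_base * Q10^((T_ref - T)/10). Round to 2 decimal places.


Rigor mortis time adjustment:
Exponent = (T_ref - T_actual) / 10 = (20 - 27.2) / 10 = -0.72
Q10 factor = 2.5^-0.72 = 0.51699
t_adjusted = 4 * 0.51699 = 2.07 hours

2.07


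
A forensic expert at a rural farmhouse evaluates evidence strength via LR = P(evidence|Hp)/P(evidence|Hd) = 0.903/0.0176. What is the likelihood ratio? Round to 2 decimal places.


Likelihood ratio calculation:
LR = P(E|Hp) / P(E|Hd)
LR = 0.903 / 0.0176
LR = 51.31

51.31


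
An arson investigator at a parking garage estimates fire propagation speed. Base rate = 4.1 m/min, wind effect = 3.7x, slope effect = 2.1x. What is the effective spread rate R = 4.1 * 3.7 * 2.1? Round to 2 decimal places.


Fire spread rate calculation:
R = R0 * wind_factor * slope_factor
= 4.1 * 3.7 * 2.1
= 15.17 * 2.1
= 31.86 m/min

31.86


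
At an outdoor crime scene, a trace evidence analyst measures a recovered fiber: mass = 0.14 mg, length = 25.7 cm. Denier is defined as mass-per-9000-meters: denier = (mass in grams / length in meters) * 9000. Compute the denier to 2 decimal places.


Denier calculation:
Mass in grams = 0.14 mg / 1000 = 0.00014 g
Length in meters = 25.7 cm / 100 = 0.257 m
Linear density = mass / length = 0.00014 / 0.257 = 0.00054475 g/m
Denier = (g/m) * 9000 = 0.00054475 * 9000 = 4.90

4.90


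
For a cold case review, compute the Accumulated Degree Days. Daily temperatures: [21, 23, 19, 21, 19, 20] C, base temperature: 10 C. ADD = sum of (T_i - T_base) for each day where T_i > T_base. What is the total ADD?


Computing ADD day by day:
Day 1: max(0, 21 - 10) = 11
Day 2: max(0, 23 - 10) = 13
Day 3: max(0, 19 - 10) = 9
Day 4: max(0, 21 - 10) = 11
Day 5: max(0, 19 - 10) = 9
Day 6: max(0, 20 - 10) = 10
Total ADD = 63

63


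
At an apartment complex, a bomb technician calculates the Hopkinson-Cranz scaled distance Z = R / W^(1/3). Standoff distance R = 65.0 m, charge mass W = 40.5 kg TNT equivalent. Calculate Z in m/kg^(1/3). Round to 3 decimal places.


Scaled distance calculation:
W^(1/3) = 40.5^(1/3) = 3.434143
Z = R / W^(1/3) = 65.0 / 3.434143
Z = 18.928 m/kg^(1/3)

18.928


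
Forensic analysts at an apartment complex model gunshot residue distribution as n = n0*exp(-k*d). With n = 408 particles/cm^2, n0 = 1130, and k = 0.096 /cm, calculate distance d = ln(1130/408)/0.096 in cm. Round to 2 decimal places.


GSR distance calculation:
n0/n = 1130 / 408 = 2.769608
ln(n0/n) = 1.018706
d = 1.018706 / 0.096 = 10.61 cm

10.61


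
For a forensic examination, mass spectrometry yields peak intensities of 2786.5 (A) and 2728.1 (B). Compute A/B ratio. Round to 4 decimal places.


Spectral peak ratio:
Peak A = 2786.5 counts
Peak B = 2728.1 counts
Ratio = 2786.5 / 2728.1 = 1.0214

1.0214


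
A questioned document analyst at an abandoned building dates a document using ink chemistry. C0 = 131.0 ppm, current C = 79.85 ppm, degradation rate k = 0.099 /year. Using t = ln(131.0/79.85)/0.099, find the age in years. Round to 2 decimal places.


Document age estimation:
C0/C = 131.0 / 79.85 = 1.640576
ln(C0/C) = 0.495047
t = 0.495047 / 0.099 = 5.00 years

5.00


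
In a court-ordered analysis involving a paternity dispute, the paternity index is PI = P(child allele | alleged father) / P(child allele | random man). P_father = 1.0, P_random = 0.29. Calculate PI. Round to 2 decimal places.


Paternity Index calculation:
PI = P(allele|father) / P(allele|random)
PI = 1.0 / 0.29
PI = 3.45

3.45


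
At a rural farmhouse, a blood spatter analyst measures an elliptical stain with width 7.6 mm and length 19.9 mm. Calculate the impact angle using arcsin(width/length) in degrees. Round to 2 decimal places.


Blood spatter impact angle calculation:
width / length = 7.6 / 19.9 = 0.38191
angle = arcsin(0.38191)
angle = 22.45 degrees

22.45


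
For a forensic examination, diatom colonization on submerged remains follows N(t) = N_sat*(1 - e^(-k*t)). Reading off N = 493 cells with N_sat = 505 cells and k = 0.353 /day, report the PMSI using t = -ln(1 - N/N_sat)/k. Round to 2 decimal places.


PMSI from diatom colonization curve:
N / N_sat = 493 / 505 = 0.976238
1 - N/N_sat = 0.023762
ln(1 - N/N_sat) = -3.739668
t = -ln(1 - N/N_sat) / k = -(-3.739668) / 0.353 = 10.59 days

10.59


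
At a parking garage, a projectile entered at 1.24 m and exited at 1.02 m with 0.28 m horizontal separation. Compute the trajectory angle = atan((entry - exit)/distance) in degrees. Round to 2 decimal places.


Bullet trajectory angle:
Height difference = 1.24 - 1.02 = 0.22 m
angle = atan(0.22 / 0.28)
angle = atan(0.785714)
angle = 38.16 degrees

38.16


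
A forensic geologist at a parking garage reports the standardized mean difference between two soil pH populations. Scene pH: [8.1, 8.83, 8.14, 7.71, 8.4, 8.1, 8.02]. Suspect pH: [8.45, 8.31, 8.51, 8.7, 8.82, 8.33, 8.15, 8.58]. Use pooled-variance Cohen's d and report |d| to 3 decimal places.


Pooled-variance Cohen's d for soil pH comparison:
Scene mean = 57.3 / 7 = 8.185714
Suspect mean = 67.85 / 8 = 8.48125
Scene sample variance s_s^2 = 0.121929
Suspect sample variance s_c^2 = 0.048012
Pooled variance = ((n_s-1)*s_s^2 + (n_c-1)*s_c^2) / (n_s + n_c - 2) = 0.082128
Pooled SD = sqrt(0.082128) = 0.28658
Mean difference = -0.295536
|d| = |-0.295536| / 0.28658 = 1.031

1.031


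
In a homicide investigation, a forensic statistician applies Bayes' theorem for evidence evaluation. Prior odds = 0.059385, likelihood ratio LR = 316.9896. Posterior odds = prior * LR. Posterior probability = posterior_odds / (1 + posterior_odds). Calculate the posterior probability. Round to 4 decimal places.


Bayesian evidence evaluation:
Posterior odds = prior_odds * LR = 0.059385 * 316.9896 = 18.82443
Posterior probability = posterior_odds / (1 + posterior_odds)
= 18.82443 / (1 + 18.82443)
= 18.82443 / 19.82443
= 0.9496

0.9496


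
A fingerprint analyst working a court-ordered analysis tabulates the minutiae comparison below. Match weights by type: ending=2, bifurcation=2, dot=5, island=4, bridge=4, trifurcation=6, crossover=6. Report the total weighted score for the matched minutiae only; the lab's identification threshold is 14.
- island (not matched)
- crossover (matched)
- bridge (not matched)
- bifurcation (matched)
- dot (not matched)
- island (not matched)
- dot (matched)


Weighted minutiae match score:
  island: not matched, +0
  crossover: matched, +6 (running total 6)
  bridge: not matched, +0
  bifurcation: matched, +2 (running total 8)
  dot: not matched, +0
  island: not matched, +0
  dot: matched, +5 (running total 13)
Total score = 13
Threshold = 14; verdict = inconclusive

13


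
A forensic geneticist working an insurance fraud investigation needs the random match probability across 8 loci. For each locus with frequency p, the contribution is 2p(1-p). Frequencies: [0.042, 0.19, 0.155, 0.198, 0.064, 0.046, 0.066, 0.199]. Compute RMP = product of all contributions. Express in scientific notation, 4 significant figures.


Computing RMP for 8 loci:
Locus 1: 2 * 0.042 * 0.958 = 0.080472
Locus 2: 2 * 0.19 * 0.81 = 0.3078
Locus 3: 2 * 0.155 * 0.845 = 0.26195
Locus 4: 2 * 0.198 * 0.802 = 0.317592
Locus 5: 2 * 0.064 * 0.936 = 0.119808
Locus 6: 2 * 0.046 * 0.954 = 0.087768
Locus 7: 2 * 0.066 * 0.934 = 0.123288
Locus 8: 2 * 0.199 * 0.801 = 0.318798
RMP = 8.516e-07

8.516e-07


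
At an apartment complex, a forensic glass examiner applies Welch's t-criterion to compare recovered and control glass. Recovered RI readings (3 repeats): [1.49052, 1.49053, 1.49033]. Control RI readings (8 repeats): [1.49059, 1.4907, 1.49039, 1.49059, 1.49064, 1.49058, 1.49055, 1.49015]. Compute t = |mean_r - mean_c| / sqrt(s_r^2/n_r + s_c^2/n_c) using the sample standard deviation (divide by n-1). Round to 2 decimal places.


Welch's t-criterion for glass RI comparison:
Recovered mean = sum / n_r = 4.47138 / 3 = 1.49046
Control mean = sum / n_c = 11.92419 / 8 = 1.4905237
Recovered sample variance s_r^2 = 1.27e-08
Control sample variance s_c^2 = 3.06839e-08
Welch SE (unpooled) = sqrt(s_r^2/n_r + s_c^2/n_c) = sqrt(4.23333e-09 + 3.83549e-09) = sqrt(8.06882e-09) = 8.98266e-05
|mean_r - mean_c| = 6.375e-05
t = 6.375e-05 / 8.98266e-05 = 0.71

0.71


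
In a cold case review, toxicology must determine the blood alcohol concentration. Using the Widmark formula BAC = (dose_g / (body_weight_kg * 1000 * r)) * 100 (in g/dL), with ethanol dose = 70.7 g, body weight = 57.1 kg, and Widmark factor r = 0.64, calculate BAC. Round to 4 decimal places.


Applying the Widmark formula:
BAC = (dose_g / (body_wt * 1000 * r)) * 100
Denominator = 57.1 * 1000 * 0.64 = 36544
BAC = (70.7 / 36544) * 100
BAC = 0.1935 g/dL

0.1935


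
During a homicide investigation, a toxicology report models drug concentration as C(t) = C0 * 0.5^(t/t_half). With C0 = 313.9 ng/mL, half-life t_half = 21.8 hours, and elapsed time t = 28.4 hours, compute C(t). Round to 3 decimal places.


Drug concentration decay:
Number of half-lives = t / t_half = 28.4 / 21.8 = 1.302752
Decay factor = 0.5^1.302752 = 0.40535223
C(t) = 313.9 * 0.40535223 = 127.240 ng/mL

127.240


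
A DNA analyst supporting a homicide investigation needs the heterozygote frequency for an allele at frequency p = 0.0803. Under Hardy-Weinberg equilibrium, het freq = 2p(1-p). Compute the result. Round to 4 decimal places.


Hardy-Weinberg heterozygote frequency:
q = 1 - p = 1 - 0.0803 = 0.9197
2pq = 2 * 0.0803 * 0.9197 = 0.1477

0.1477


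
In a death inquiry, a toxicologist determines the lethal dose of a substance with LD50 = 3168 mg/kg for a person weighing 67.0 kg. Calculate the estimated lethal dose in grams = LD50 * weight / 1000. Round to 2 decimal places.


Lethal dose calculation:
Lethal dose = LD50 * body_weight / 1000
= 3168 * 67.0 / 1000
= 212256 / 1000
= 212.26 g

212.26


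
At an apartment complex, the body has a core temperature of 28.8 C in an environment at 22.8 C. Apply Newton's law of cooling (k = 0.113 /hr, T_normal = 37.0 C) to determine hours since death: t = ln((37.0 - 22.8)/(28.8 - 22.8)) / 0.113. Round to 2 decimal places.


Using Newton's law of cooling:
t = ln((T_normal - T_ambient) / (T_body - T_ambient)) / k
T_normal - T_ambient = 14.2
T_body - T_ambient = 6.0
Ratio = 2.366667
ln(ratio) = 0.861483
t = 0.861483 / 0.113 = 7.62 hours

7.62


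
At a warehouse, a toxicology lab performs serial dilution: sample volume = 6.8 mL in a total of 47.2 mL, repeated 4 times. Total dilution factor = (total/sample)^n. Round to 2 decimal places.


Dilution factor calculation:
Single dilution = V_total / V_sample = 47.2 / 6.8 ≈ 6.941176
Number of dilutions = 4
Total DF = (47.2 / 6.8)^4 (full precision, rounded at the end) = 2321.31

2321.31


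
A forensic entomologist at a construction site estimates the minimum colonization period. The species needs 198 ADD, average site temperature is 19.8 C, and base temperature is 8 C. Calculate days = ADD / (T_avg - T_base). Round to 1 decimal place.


Insect development time:
Effective temperature = avg_temp - T_base = 19.8 - 8 = 11.8 C
Days = ADD / effective_temp = 198 / 11.8 = 16.8 days

16.8


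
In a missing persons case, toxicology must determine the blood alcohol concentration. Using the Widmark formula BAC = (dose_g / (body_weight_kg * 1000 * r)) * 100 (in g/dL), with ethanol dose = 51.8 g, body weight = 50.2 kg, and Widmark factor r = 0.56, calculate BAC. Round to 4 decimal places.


Applying the Widmark formula:
BAC = (dose_g / (body_wt * 1000 * r)) * 100
Denominator = 50.2 * 1000 * 0.56 = 28112
BAC = (51.8 / 28112) * 100
BAC = 0.1843 g/dL

0.1843


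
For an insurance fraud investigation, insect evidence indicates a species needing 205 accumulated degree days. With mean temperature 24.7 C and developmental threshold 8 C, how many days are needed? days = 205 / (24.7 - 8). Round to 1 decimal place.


Insect development time:
Effective temperature = avg_temp - T_base = 24.7 - 8 = 16.7 C
Days = ADD / effective_temp = 205 / 16.7 = 12.3 days

12.3


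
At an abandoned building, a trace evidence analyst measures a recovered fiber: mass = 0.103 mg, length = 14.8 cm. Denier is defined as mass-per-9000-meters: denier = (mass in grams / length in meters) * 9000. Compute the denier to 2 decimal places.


Denier calculation:
Mass in grams = 0.103 mg / 1000 = 0.000103 g
Length in meters = 14.8 cm / 100 = 0.148 m
Linear density = mass / length = 0.000103 / 0.148 = 0.00069595 g/m
Denier = (g/m) * 9000 = 0.00069595 * 9000 = 6.26

6.26


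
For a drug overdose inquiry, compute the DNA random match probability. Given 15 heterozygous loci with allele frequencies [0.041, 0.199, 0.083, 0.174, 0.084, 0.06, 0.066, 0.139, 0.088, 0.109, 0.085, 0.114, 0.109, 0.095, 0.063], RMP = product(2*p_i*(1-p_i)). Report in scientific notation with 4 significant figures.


Computing RMP for 15 loci:
Locus 1: 2 * 0.041 * 0.959 = 0.078638
Locus 2: 2 * 0.199 * 0.801 = 0.318798
Locus 3: 2 * 0.083 * 0.917 = 0.152222
Locus 4: 2 * 0.174 * 0.826 = 0.287448
Locus 5: 2 * 0.084 * 0.916 = 0.153888
Locus 6: 2 * 0.06 * 0.94 = 0.1128
Locus 7: 2 * 0.066 * 0.934 = 0.123288
Locus 8: 2 * 0.139 * 0.861 = 0.239358
Locus 9: 2 * 0.088 * 0.912 = 0.160512
Locus 10: 2 * 0.109 * 0.891 = 0.194238
Locus 11: 2 * 0.085 * 0.915 = 0.15555
Locus 12: 2 * 0.114 * 0.886 = 0.202008
Locus 13: 2 * 0.109 * 0.891 = 0.194238
Locus 14: 2 * 0.095 * 0.905 = 0.17195
Locus 15: 2 * 0.063 * 0.937 = 0.118062
RMP = 2.171e-12

2.171e-12


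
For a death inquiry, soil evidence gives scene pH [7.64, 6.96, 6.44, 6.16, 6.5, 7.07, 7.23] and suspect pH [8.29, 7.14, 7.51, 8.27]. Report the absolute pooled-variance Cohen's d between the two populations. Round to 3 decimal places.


Pooled-variance Cohen's d for soil pH comparison:
Scene mean = 48 / 7 = 6.857143
Suspect mean = 31.21 / 4 = 7.8025
Scene sample variance s_s^2 = 0.26589
Suspect sample variance s_c^2 = 0.326892
Pooled variance = ((n_s-1)*s_s^2 + (n_c-1)*s_c^2) / (n_s + n_c - 2) = 0.286224
Pooled SD = sqrt(0.286224) = 0.534999
Mean difference = -0.945357
|d| = |-0.945357| / 0.534999 = 1.767

1.767


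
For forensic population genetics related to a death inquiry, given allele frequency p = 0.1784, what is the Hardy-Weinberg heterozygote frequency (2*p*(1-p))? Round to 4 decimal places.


Hardy-Weinberg heterozygote frequency:
q = 1 - p = 1 - 0.1784 = 0.8216
2pq = 2 * 0.1784 * 0.8216 = 0.2931

0.2931


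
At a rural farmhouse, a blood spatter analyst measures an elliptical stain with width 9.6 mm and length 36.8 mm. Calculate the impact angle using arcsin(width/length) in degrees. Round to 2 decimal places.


Blood spatter impact angle calculation:
width / length = 9.6 / 36.8 = 0.26087
angle = arcsin(0.26087)
angle = 15.12 degrees

15.12


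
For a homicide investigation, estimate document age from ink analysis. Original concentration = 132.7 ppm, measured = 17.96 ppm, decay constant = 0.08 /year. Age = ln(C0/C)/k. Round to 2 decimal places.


Document age estimation:
C0/C = 132.7 / 17.96 = 7.388641
ln(C0/C) = 1.999944
t = 1.999944 / 0.08 = 25.00 years

25.00


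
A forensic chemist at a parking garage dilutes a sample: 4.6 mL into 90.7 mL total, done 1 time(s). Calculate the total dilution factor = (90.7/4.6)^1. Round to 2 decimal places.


Dilution factor calculation:
Single dilution = V_total / V_sample = 90.7 / 4.6 ≈ 19.717391
Number of dilutions = 1
Total DF = (90.7 / 4.6)^1 (full precision, rounded at the end) = 19.72

19.72


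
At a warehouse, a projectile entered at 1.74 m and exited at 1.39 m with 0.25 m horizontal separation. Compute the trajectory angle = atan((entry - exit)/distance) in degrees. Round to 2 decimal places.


Bullet trajectory angle:
Height difference = 1.74 - 1.39 = 0.35 m
angle = atan(0.35 / 0.25)
angle = atan(1.4)
angle = 54.46 degrees

54.46


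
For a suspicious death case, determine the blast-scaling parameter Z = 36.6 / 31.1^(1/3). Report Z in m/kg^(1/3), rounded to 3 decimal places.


Scaled distance calculation:
W^(1/3) = 31.1^(1/3) = 3.144755
Z = R / W^(1/3) = 36.6 / 3.144755
Z = 11.638 m/kg^(1/3)

11.638


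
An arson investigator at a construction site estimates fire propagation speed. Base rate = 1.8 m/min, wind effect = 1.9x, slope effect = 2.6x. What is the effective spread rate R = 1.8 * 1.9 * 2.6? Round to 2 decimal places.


Fire spread rate calculation:
R = R0 * wind_factor * slope_factor
= 1.8 * 1.9 * 2.6
= 3.42 * 2.6
= 8.89 m/min

8.89


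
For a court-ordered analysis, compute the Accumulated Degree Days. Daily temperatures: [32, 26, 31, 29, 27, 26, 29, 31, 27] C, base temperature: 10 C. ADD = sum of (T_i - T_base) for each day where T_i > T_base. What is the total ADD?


Computing ADD day by day:
Day 1: max(0, 32 - 10) = 22
Day 2: max(0, 26 - 10) = 16
Day 3: max(0, 31 - 10) = 21
Day 4: max(0, 29 - 10) = 19
Day 5: max(0, 27 - 10) = 17
Day 6: max(0, 26 - 10) = 16
Day 7: max(0, 29 - 10) = 19
Day 8: max(0, 31 - 10) = 21
Day 9: max(0, 27 - 10) = 17
Total ADD = 168

168


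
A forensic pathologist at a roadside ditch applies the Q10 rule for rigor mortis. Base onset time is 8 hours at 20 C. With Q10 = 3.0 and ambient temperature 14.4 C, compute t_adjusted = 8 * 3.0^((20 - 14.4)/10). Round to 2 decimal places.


Rigor mortis time adjustment:
Exponent = (T_ref - T_actual) / 10 = (20 - 14.4) / 10 = 0.56
Q10 factor = 3.0^0.56 = 1.85007
t_adjusted = 8 * 1.85007 = 14.80 hours

14.80


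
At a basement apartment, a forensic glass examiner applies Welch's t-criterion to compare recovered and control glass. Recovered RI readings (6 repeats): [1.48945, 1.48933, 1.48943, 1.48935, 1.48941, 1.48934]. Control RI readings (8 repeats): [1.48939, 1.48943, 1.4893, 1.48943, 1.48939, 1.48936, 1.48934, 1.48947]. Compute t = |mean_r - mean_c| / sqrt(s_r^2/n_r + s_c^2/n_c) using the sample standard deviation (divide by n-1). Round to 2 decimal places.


Welch's t-criterion for glass RI comparison:
Recovered mean = sum / n_r = 8.93631 / 6 = 1.489385
Control mean = sum / n_c = 11.91511 / 8 = 1.4893888
Recovered sample variance s_r^2 = 2.63e-09
Control sample variance s_c^2 = 3.0125e-09
Welch SE (unpooled) = sqrt(s_r^2/n_r + s_c^2/n_c) = sqrt(4.38333e-10 + 3.76562e-10) = sqrt(8.14895e-10) = 2.85464e-05
|mean_r - mean_c| = 3.75e-06
t = 3.75e-06 / 2.85464e-05 = 0.13

0.13


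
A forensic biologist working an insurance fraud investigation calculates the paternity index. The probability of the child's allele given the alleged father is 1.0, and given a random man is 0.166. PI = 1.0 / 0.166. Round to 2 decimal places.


Paternity Index calculation:
PI = P(allele|father) / P(allele|random)
PI = 1.0 / 0.166
PI = 6.02

6.02


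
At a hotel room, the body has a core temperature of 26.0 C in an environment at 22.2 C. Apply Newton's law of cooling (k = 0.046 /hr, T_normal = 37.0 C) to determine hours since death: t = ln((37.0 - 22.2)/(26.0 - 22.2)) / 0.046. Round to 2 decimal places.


Using Newton's law of cooling:
t = ln((T_normal - T_ambient) / (T_body - T_ambient)) / k
T_normal - T_ambient = 14.8
T_body - T_ambient = 3.8
Ratio = 3.894737
ln(ratio) = 1.359626
t = 1.359626 / 0.046 = 29.56 hours

29.56


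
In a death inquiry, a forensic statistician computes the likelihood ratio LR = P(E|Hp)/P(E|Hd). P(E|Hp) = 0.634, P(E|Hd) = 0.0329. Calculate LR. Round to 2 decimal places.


Likelihood ratio calculation:
LR = P(E|Hp) / P(E|Hd)
LR = 0.634 / 0.0329
LR = 19.27

19.27


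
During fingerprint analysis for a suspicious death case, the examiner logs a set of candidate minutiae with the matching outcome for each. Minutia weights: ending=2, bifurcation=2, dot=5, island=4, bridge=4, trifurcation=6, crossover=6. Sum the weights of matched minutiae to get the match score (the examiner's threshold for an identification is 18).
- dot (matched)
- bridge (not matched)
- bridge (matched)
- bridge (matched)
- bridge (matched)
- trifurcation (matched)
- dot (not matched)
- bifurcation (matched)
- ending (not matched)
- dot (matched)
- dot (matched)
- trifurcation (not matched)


Weighted minutiae match score:
  dot: matched, +5 (running total 5)
  bridge: not matched, +0
  bridge: matched, +4 (running total 9)
  bridge: matched, +4 (running total 13)
  bridge: matched, +4 (running total 17)
  trifurcation: matched, +6 (running total 23)
  dot: not matched, +0
  bifurcation: matched, +2 (running total 25)
  ending: not matched, +0
  dot: matched, +5 (running total 30)
  dot: matched, +5 (running total 35)
  trifurcation: not matched, +0
Total score = 35
Threshold = 18; verdict = identification

35


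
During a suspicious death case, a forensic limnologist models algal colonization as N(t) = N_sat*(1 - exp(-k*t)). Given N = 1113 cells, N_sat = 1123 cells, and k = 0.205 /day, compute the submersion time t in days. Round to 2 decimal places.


PMSI from diatom colonization curve:
N / N_sat = 1113 / 1123 = 0.991095
1 - N/N_sat = 0.008905
ln(1 - N/N_sat) = -4.721142
t = -ln(1 - N/N_sat) / k = -(-4.721142) / 0.205 = 23.03 days

23.03


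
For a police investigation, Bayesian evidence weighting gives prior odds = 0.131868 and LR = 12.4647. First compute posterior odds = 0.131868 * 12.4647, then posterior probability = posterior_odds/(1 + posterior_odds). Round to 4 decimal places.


Bayesian evidence evaluation:
Posterior odds = prior_odds * LR = 0.131868 * 12.4647 = 1.643695
Posterior probability = posterior_odds / (1 + posterior_odds)
= 1.643695 / (1 + 1.643695)
= 1.643695 / 2.643695
= 0.6217

0.6217


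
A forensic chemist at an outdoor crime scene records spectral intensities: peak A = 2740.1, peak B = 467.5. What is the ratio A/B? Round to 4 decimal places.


Spectral peak ratio:
Peak A = 2740.1 counts
Peak B = 467.5 counts
Ratio = 2740.1 / 467.5 = 5.8612

5.8612


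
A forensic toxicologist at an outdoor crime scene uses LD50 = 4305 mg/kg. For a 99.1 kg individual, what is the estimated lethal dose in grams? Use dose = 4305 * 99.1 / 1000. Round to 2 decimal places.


Lethal dose calculation:
Lethal dose = LD50 * body_weight / 1000
= 4305 * 99.1 / 1000
= 426625.5 / 1000
= 426.63 g

426.63


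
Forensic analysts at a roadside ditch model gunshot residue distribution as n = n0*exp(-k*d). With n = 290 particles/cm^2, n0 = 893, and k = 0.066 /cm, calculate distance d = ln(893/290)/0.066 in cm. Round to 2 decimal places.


GSR distance calculation:
n0/n = 893 / 290 = 3.07931
ln(n0/n) = 1.124706
d = 1.124706 / 0.066 = 17.04 cm

17.04


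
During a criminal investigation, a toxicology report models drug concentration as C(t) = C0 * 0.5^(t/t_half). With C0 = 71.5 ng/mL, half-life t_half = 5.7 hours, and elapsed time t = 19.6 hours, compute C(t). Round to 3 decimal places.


Drug concentration decay:
Number of half-lives = t / t_half = 19.6 / 5.7 = 3.438596
Decay factor = 0.5^3.438596 = 0.09223154
C(t) = 71.5 * 0.09223154 = 6.595 ng/mL

6.595


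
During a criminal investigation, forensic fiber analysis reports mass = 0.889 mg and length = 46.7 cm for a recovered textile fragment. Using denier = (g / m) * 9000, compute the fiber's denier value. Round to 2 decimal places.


Denier calculation:
Mass in grams = 0.889 mg / 1000 = 0.000889 g
Length in meters = 46.7 cm / 100 = 0.467 m
Linear density = mass / length = 0.000889 / 0.467 = 0.00190364 g/m
Denier = (g/m) * 9000 = 0.00190364 * 9000 = 17.13

17.13


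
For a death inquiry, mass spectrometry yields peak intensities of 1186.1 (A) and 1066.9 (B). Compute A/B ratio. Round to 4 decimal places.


Spectral peak ratio:
Peak A = 1186.1 counts
Peak B = 1066.9 counts
Ratio = 1186.1 / 1066.9 = 1.1117

1.1117


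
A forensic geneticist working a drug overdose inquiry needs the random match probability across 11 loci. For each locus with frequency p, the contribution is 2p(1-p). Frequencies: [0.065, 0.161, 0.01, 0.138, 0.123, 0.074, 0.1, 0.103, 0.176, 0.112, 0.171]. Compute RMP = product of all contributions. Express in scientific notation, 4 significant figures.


Computing RMP for 11 loci:
Locus 1: 2 * 0.065 * 0.935 = 0.12155
Locus 2: 2 * 0.161 * 0.839 = 0.270158
Locus 3: 2 * 0.01 * 0.99 = 0.0198
Locus 4: 2 * 0.138 * 0.862 = 0.237912
Locus 5: 2 * 0.123 * 0.877 = 0.215742
Locus 6: 2 * 0.074 * 0.926 = 0.137048
Locus 7: 2 * 0.1 * 0.9 = 0.18
Locus 8: 2 * 0.103 * 0.897 = 0.184782
Locus 9: 2 * 0.176 * 0.824 = 0.290048
Locus 10: 2 * 0.112 * 0.888 = 0.198912
Locus 11: 2 * 0.171 * 0.829 = 0.283518
RMP = 2.488e-09

2.488e-09


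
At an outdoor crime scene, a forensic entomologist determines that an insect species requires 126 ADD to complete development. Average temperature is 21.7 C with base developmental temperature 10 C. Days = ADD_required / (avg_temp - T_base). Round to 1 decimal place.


Insect development time:
Effective temperature = avg_temp - T_base = 21.7 - 10 = 11.7 C
Days = ADD / effective_temp = 126 / 11.7 = 10.8 days

10.8


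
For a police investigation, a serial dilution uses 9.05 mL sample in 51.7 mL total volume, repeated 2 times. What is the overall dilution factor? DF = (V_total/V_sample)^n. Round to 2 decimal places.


Dilution factor calculation:
Single dilution = V_total / V_sample = 51.7 / 9.05 ≈ 5.712707
Number of dilutions = 2
Total DF = (51.7 / 9.05)^2 (full precision, rounded at the end) = 32.64

32.64


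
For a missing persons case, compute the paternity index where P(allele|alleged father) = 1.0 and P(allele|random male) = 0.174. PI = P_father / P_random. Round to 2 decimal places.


Paternity Index calculation:
PI = P(allele|father) / P(allele|random)
PI = 1.0 / 0.174
PI = 5.75

5.75


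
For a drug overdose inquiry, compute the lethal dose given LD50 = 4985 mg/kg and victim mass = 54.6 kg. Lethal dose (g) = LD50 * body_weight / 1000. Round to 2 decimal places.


Lethal dose calculation:
Lethal dose = LD50 * body_weight / 1000
= 4985 * 54.6 / 1000
= 272181 / 1000
= 272.18 g

272.18


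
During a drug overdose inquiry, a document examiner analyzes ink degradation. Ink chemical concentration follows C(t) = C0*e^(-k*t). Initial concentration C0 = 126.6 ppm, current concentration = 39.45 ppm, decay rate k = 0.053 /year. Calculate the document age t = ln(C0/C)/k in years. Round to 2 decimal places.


Document age estimation:
C0/C = 126.6 / 39.45 = 3.209125
ln(C0/C) = 1.165998
t = 1.165998 / 0.053 = 22.00 years

22.00


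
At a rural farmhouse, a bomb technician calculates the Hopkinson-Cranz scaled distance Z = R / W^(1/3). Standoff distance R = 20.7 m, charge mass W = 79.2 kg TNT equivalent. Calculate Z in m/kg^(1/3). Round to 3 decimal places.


Scaled distance calculation:
W^(1/3) = 79.2^(1/3) = 4.294458
Z = R / W^(1/3) = 20.7 / 4.294458
Z = 4.820 m/kg^(1/3)

4.820


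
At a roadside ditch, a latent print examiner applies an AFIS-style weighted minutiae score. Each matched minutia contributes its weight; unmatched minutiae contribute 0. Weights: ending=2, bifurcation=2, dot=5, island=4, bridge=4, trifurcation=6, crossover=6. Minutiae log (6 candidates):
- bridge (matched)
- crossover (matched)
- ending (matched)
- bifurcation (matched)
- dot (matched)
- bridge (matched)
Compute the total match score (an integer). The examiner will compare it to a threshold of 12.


Weighted minutiae match score:
  bridge: matched, +4 (running total 4)
  crossover: matched, +6 (running total 10)
  ending: matched, +2 (running total 12)
  bifurcation: matched, +2 (running total 14)
  dot: matched, +5 (running total 19)
  bridge: matched, +4 (running total 23)
Total score = 23
Threshold = 12; verdict = identification

23


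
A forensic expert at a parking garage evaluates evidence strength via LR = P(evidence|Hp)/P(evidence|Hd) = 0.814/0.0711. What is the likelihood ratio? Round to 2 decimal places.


Likelihood ratio calculation:
LR = P(E|Hp) / P(E|Hd)
LR = 0.814 / 0.0711
LR = 11.45

11.45


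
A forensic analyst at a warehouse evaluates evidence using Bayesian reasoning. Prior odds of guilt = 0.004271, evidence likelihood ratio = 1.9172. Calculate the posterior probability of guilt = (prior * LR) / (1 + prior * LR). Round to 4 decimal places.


Bayesian evidence evaluation:
Posterior odds = prior_odds * LR = 0.004271 * 1.9172 = 0.008188361
Posterior probability = posterior_odds / (1 + posterior_odds)
= 0.008188361 / (1 + 0.008188361)
= 0.008188361 / 1.008188361
= 0.0081

0.0081
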